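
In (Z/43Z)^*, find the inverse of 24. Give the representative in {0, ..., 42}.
Apply the extended Euclidean algorithm to (43, 24), tracking rows (r, s, t) with s·43 + t·24 = r. Each division r_prev = q·r_cur + r_new produces the new row as (previous row) − q·(current row):
  row A: (43, 1, 0)   [1·43 + 0·24 = 43]
  row B: (24, 0, 1)   [0·43 + 1·24 = 24]
  43 = 1·24 + 19   → row C = row A − 1·row B = (19, 1, −1)   [check: 1·43 − 1·24 = 19]
  24 = 1·19 + 5   → row D = row B − 1·row C = (5, −1, 2)   [check: −1·43 + 2·24 = 5]
  19 = 3·5 + 4   → row E = row C − 3·row D = (4, 4, −7)   [check: 4·43 − 7·24 = 4]
  5 = 1·4 + 1   → row F = row D − 1·row E = (1, −5, 9)   [check: −5·43 + 9·24 = 1]
  4 = 4·1 + 0   → remainder 0, stop. gcd = 1 (last nonzero row F).
The gcd is 1, so 24 is invertible mod 43. The last nonzero row gives −5·43 + 9·24 = 1, so t = 9. So 24^(−1) ≡ 9 (mod 43). Verify: 24 · 9 = 216 ≡ 1 (mod 43). ✓

Final answer: 24^(−1) ≡ 9 (mod 43)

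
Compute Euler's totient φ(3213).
φ(3213) = 1728

φ is multiplicative, with φ(p^e) = p^e − p^(e−1). Factorise 3213 = 3^3 · 7 · 17. Then
  φ(3213) = (3^3 − 3^2) · (7 − 1) · (17 − 1) = 18 · 6 · 16 = 1728.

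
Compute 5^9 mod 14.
13

Use repeated squaring. Binary(9) = 1001. Walk through the bits of the exponent 9 left-to-right: at each bit after the leading one, square the running value, then multiply by 5 if the bit is 1 (always reducing mod 14):
  bit 1 = 1 (leading): start with 5.
  bit 2 = 0: square 5^2 = 25 ≡ 11 (mod 14).
  bit 3 = 0: square 11^2 = 121 ≡ 9 (mod 14).
  bit 4 = 1: square 9^2 = 81 ≡ 11; bit is 1, so multiply 11·5 = 55 ≡ 13 (mod 14).
Final value: 5^9 ≡ 13 (mod 14).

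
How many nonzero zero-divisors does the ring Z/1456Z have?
Z/1456Z has 879 nonzero zero-divisors

In Z/1456Z each nonzero element is either a unit (gcd with 1456 is 1) or a zero-divisor (gcd > 1). The number of units is φ(1456): factorise 1456 = 2^4 · 7 · 13, so φ(1456) = (2^4 − 2^3) · (7 − 1) · (13 − 1) = 8 · 6 · 12 = 576. The nonzero elements number 1456 − 1 = 1455. Hence the nonzero zero-divisors number 1455 − 576 = 879.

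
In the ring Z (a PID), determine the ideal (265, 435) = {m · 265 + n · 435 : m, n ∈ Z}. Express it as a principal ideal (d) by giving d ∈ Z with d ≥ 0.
(265, 435) = (5); d = 5

In the PID Z, (a, b) is generated by gcd(a, b). Compute gcd(435, 265) with the extended Euclidean algorithm, tracking rows (r, s, t) with s·435 + t·265 = r:
  row A: (435, 1, 0)   [1·435 + 0·265 = 435]
  row B: (265, 0, 1)   [0·435 + 1·265 = 265]
  435 = 1·265 + 170   → row C = row A − 1·row B = (170, 1, −1)   [check: 1·435 − 1·265 = 170]
  265 = 1·170 + 95   → row D = row B − 1·row C = (95, −1, 2)   [check: −1·435 + 2·265 = 95]
  170 = 1·95 + 75   → row E = row C − 1·row D = (75, 2, −3)   [check: 2·435 − 3·265 = 75]
  95 = 1·75 + 20   → row F = row D − 1·row E = (20, −3, 5)   [check: −3·435 + 5·265 = 20]
  75 = 3·20 + 15   → row G = row E − 3·row F = (15, 11, −18)   [check: 11·435 − 18·265 = 15]
  20 = 1·15 + 5   → row H = row F − 1·row G = (5, −14, 23)   [check: −14·435 + 23·265 = 5]
  15 = 3·5 + 0   → remainder 0, stop. gcd = 5 (last nonzero row H).
So gcd(265, 435) = 5, with Bézout identity −14·435 + 23·265 = 5. Containment (⊇): the Bézout identity exhibits 5 as an element of (265, 435), giving (5) ⊆ (265, 435). Containment (⊆): since 5 | 265 and 5 | 435 (265 = 5·53, 435 = 5·87), every Z-linear combination of 265 and 435 is divisible by 5, so (265, 435) ⊆ (5). Therefore (265, 435) = (5), d = 5.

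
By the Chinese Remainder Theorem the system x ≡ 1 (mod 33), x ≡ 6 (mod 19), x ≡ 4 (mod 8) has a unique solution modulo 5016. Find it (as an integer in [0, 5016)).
The moduli 33, 19, 8 are pairwise coprime, so by the CRT there is a unique solution mod 33·19·8 = 5016.
Solve by successive substitution. Start with x ≡ 1 (mod 33).
  Combine with x ≡ 6 (mod 19): write x = 1 + 33·t and require 1 + 33·t ≡ 6 (mod 19), i.e. 33·t ≡ 6 − 1 ≡ 5 (mod 19). Since 33^(−1) ≡ 15 (mod 19) (33 ≡ 14 (mod 19)), t ≡ 15·5 ≡ 18 (mod 19). So x ≡ 1 + 33·18 = 595 (mod 627).
  Combine with x ≡ 4 (mod 8): write x = 595 + 627·t and require 595 + 627·t ≡ 4 (mod 8), i.e. 627·t ≡ 4 − 595 ≡ 1 (mod 8). Since 627^(−1) ≡ 3 (mod 8) (627 ≡ 3 (mod 8)), t ≡ 3·1 ≡ 3 (mod 8). So x ≡ 595 + 627·3 = 2476 (mod 5016).
Unique solution in [0, 5016): x = 2476.

Final answer: x ≡ 2476 (mod 5016); the representative in [0, 5016) is 2476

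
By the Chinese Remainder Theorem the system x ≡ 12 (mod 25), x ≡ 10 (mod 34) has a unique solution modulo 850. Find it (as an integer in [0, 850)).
x ≡ 112 (mod 850); the representative in [0, 850) is 112

The moduli 25, 34 are pairwise coprime, so by the CRT there is a unique solution mod 25·34 = 850.
Solve by successive substitution. Start with x ≡ 12 (mod 25).
  Combine with x ≡ 10 (mod 34): write x = 12 + 25·t and require 12 + 25·t ≡ 10 (mod 34), i.e. 25·t ≡ 10 − 12 ≡ 32 (mod 34). Since 25^(−1) ≡ 15 (mod 34), t ≡ 15·32 ≡ 4 (mod 34). So x ≡ 12 + 25·4 = 112 (mod 850).
Unique solution in [0, 850): x = 112.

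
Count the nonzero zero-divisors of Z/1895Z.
In Z/1895Z each nonzero element is either a unit (gcd with 1895 is 1) or a zero-divisor (gcd > 1). The number of units is φ(1895): factorise 1895 = 5 · 379, so φ(1895) = (5 − 1) · (379 − 1) = 4 · 378 = 1512. The nonzero elements number 1895 − 1 = 1894. Hence the nonzero zero-divisors number 1894 − 1512 = 382.

Final answer: Z/1895Z has 382 nonzero zero-divisors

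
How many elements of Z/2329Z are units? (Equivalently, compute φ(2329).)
An element a ∈ Z/2329Z is a unit iff gcd(a, 2329) = 1, so the number of units is φ(2329). φ is multiplicative, with φ(p^e) = p^e − p^(e−1). Factorise 2329 = 17 · 137. Then
  φ(2329) = (17 − 1) · (137 − 1) = 16 · 136 = 2176.

Final answer: Z/2329Z has φ(2329) = 2176 units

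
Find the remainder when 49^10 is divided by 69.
31

Use repeated squaring. Binary(10) = 1010. Walk through the bits of the exponent 10 left-to-right: at each bit after the leading one, square the running value, then multiply by 49 if the bit is 1 (always reducing mod 69):
  bit 1 = 1 (leading): start with 49.
  bit 2 = 0: square 49^2 = 2401 ≡ 55 (mod 69).
  bit 3 = 1: square 55^2 = 3025 ≡ 58; bit is 1, so multiply 58·49 = 2842 ≡ 13 (mod 69).
  bit 4 = 0: square 13^2 = 169 ≡ 31 (mod 69).
Final value: 49^10 ≡ 31 (mod 69).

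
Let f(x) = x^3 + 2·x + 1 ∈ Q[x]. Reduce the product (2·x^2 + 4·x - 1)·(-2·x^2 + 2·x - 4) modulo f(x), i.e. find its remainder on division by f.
a · b ≡ 10·x^2 - 6·x + 8 (mod f(x))

First multiply in Q[x] without reducing: a · b = -4·x^4 - 4·x^3 + 2·x^2 - 18·x + 4. Now divide by f(x) = x^3 + 2·x + 1, eliminating the leading term at each step:
  leading term -4·x^4: subtract (-4·x)·f(x) = -4·x^4 - 8·x^2 - 4·x, leaving -4·x^3 + 10·x^2 - 14·x + 4
  leading term -4·x^3: subtract (-4)·f(x) = -4·x^3 - 8·x - 4, leaving 10·x^2 - 6·x + 8
The degree is now < 3, so this is the remainder. Hence a · b ≡ 10·x^2 - 6·x + 8 in Q[x]/(f).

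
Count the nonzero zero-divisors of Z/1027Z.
Z/1027Z has 90 nonzero zero-divisors

In Z/1027Z each nonzero element is either a unit (gcd with 1027 is 1) or a zero-divisor (gcd > 1). The number of units is φ(1027): factorise 1027 = 13 · 79, so φ(1027) = (13 − 1) · (79 − 1) = 12 · 78 = 936. The nonzero elements number 1027 − 1 = 1026. Hence the nonzero zero-divisors number 1026 − 936 = 90.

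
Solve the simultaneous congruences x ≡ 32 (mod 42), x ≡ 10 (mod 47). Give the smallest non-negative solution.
The moduli 42, 47 are pairwise coprime, so by the CRT there is a unique solution mod 42·47 = 1974.
Solve by successive substitution. Start with x ≡ 32 (mod 42).
  Combine with x ≡ 10 (mod 47): write x = 32 + 42·t and require 32 + 42·t ≡ 10 (mod 47), i.e. 42·t ≡ 10 − 32 ≡ 25 (mod 47). Since 42^(−1) ≡ 28 (mod 47), t ≡ 28·25 ≡ 42 (mod 47). So x ≡ 32 + 42·42 = 1796 (mod 1974).
Unique solution in [0, 1974): x = 1796.

Final answer: x ≡ 1796 (mod 1974); the representative in [0, 1974) is 1796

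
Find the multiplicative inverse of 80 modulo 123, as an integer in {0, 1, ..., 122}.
Apply the extended Euclidean algorithm to (123, 80), tracking rows (r, s, t) with s·123 + t·80 = r. Each division r_prev = q·r_cur + r_new produces the new row as (previous row) − q·(current row):
  row A: (123, 1, 0)   [1·123 + 0·80 = 123]
  row B: (80, 0, 1)   [0·123 + 1·80 = 80]
  123 = 1·80 + 43   → row C = row A − 1·row B = (43, 1, −1)   [check: 1·123 − 1·80 = 43]
  80 = 1·43 + 37   → row D = row B − 1·row C = (37, −1, 2)   [check: −1·123 + 2·80 = 37]
  43 = 1·37 + 6   → row E = row C − 1·row D = (6, 2, −3)   [check: 2·123 − 3·80 = 6]
  37 = 6·6 + 1   → row F = row D − 6·row E = (1, −13, 20)   [check: −13·123 + 20·80 = 1]
  6 = 6·1 + 0   → remainder 0, stop. gcd = 1 (last nonzero row F).
The gcd is 1, so 80 is invertible mod 123. The last nonzero row gives −13·123 + 20·80 = 1, so t = 20. So 80^(−1) ≡ 20 (mod 123). Verify: 80 · 20 = 1600 ≡ 1 (mod 123). ✓

Final answer: 80^(−1) ≡ 20 (mod 123)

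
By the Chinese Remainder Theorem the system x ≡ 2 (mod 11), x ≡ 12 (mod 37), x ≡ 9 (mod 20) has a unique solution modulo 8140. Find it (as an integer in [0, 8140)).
x ≡ 7449 (mod 8140); the representative in [0, 8140) is 7449

The moduli 11, 37, 20 are pairwise coprime, so by the CRT there is a unique solution mod 11·37·20 = 8140.
Solve by successive substitution. Start with x ≡ 2 (mod 11).
  Combine with x ≡ 12 (mod 37): write x = 2 + 11·t and require 2 + 11·t ≡ 12 (mod 37), i.e. 11·t ≡ 12 − 2 ≡ 10 (mod 37). Since 11^(−1) ≡ 27 (mod 37), t ≡ 27·10 ≡ 11 (mod 37). So x ≡ 2 + 11·11 = 123 (mod 407).
  Combine with x ≡ 9 (mod 20): write x = 123 + 407·t and require 123 + 407·t ≡ 9 (mod 20), i.e. 407·t ≡ 9 − 123 ≡ 6 (mod 20). Since 407^(−1) ≡ 3 (mod 20) (407 ≡ 7 (mod 20)), t ≡ 3·6 ≡ 18 (mod 20). So x ≡ 123 + 407·18 = 7449 (mod 8140).
Unique solution in [0, 8140): x = 7449.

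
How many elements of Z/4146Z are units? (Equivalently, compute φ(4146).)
Z/4146Z has φ(4146) = 1380 units

An element a ∈ Z/4146Z is a unit iff gcd(a, 4146) = 1, so the number of units is φ(4146). φ is multiplicative, with φ(p^e) = p^e − p^(e−1). Factorise 4146 = 2 · 3 · 691. Then
  φ(4146) = (2 − 1) · (3 − 1) · (691 − 1) = 1 · 2 · 690 = 1380.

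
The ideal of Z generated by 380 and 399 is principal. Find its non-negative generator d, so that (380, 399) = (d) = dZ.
(380, 399) = (19); d = 19

In the PID Z, (a, b) is generated by gcd(a, b). Compute gcd(399, 380) with the extended Euclidean algorithm, tracking rows (r, s, t) with s·399 + t·380 = r:
  row A: (399, 1, 0)   [1·399 + 0·380 = 399]
  row B: (380, 0, 1)   [0·399 + 1·380 = 380]
  399 = 1·380 + 19   → row C = row A − 1·row B = (19, 1, −1)   [check: 1·399 − 1·380 = 19]
  380 = 20·19 + 0   → remainder 0, stop. gcd = 19 (last nonzero row C).
So gcd(380, 399) = 19, with Bézout identity 1·399 − 1·380 = 19. Containment (⊇): the Bézout identity exhibits 19 as an element of (380, 399), giving (19) ⊆ (380, 399). Containment (⊆): since 19 | 380 and 19 | 399 (380 = 19·20, 399 = 19·21), every Z-linear combination of 380 and 399 is divisible by 19, so (380, 399) ⊆ (19). Therefore (380, 399) = (19), d = 19.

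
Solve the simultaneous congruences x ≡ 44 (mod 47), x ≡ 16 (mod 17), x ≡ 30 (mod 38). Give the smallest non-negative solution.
The moduli 47, 17, 38 are pairwise coprime, so by the CRT there is a unique solution mod 47·17·38 = 30362.
Solve by successive substitution. Start with x ≡ 44 (mod 47).
  Combine with x ≡ 16 (mod 17): write x = 44 + 47·t and require 44 + 47·t ≡ 16 (mod 17), i.e. 47·t ≡ 16 − 44 ≡ 6 (mod 17). Since 47^(−1) ≡ 4 (mod 17) (47 ≡ 13 (mod 17)), t ≡ 4·6 ≡ 7 (mod 17). So x ≡ 44 + 47·7 = 373 (mod 799).
  Combine with x ≡ 30 (mod 38): write x = 373 + 799·t and require 373 + 799·t ≡ 30 (mod 38), i.e. 799·t ≡ 30 − 373 ≡ 37 (mod 38). Since 799^(−1) ≡ 1 (mod 38) (799 ≡ 1 (mod 38)), t ≡ 1·37 ≡ 37 (mod 38). So x ≡ 373 + 799·37 = 29936 (mod 30362).
Unique solution in [0, 30362): x = 29936.

Final answer: x ≡ 29936 (mod 30362); the representative in [0, 30362) is 29936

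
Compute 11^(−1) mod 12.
11^(−1) ≡ 11 (mod 12)

Apply the extended Euclidean algorithm to (12, 11), tracking rows (r, s, t) with s·12 + t·11 = r. Each division r_prev = q·r_cur + r_new produces the new row as (previous row) − q·(current row):
  row A: (12, 1, 0)   [1·12 + 0·11 = 12]
  row B: (11, 0, 1)   [0·12 + 1·11 = 11]
  12 = 1·11 + 1   → row C = row A − 1·row B = (1, 1, −1)   [check: 1·12 − 1·11 = 1]
  11 = 11·1 + 0   → remainder 0, stop. gcd = 1 (last nonzero row C).
The gcd is 1, so 11 is invertible mod 12. The last nonzero row gives 1·12 − 1·11 = 1, so t = −1. So 11^(−1) ≡ −1 ≡ 11 (mod 12). Verify: 11 · 11 = 121 ≡ 1 (mod 12). ✓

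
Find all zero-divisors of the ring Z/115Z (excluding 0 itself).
An element a ∈ Z/115Z (with a ≠ 0) is a zero-divisor iff gcd(a, 115) > 1 (because a is a unit precisely when gcd(a, n) = 1, and in Z/nZ every nonzero, non-unit element is a zero-divisor). Scan a = 1, ..., 114 and keep those with gcd(a, 115) > 1:
  gcd(5, 115) = 5, gcd(10, 115) = 5, gcd(15, 115) = 5, gcd(20, 115) = 5, gcd(23, 115) = 23, gcd(25, 115) = 5, gcd(30, 115) = 5, gcd(35, 115) = 5, gcd(40, 115) = 5, gcd(45, 115) = 5, gcd(46, 115) = 23, gcd(50, 115) = 5, gcd(55, 115) = 5, gcd(60, 115) = 5, gcd(65, 115) = 5, gcd(69, 115) = 23, gcd(70, 115) = 5, gcd(75, 115) = 5, gcd(80, 115) = 5, gcd(85, 115) = 5, gcd(90, 115) = 5, gcd(92, 115) = 23, gcd(95, 115) = 5, gcd(100, 115) = 5, gcd(105, 115) = 5, gcd(110, 115) = 5.
All other a ∈ {1, ..., 114} have gcd(a, 115) = 1 and are units. So the nonzero zero-divisors are exactly the 26 values of a appearing in this scan.

Final answer: nonzero zero-divisors of Z/115Z = {5, 10, 15, 20, 23, 25, 30, 35, 40, 45, 46, 50, 55, 60, 65, 69, 70, 75, 80, 85, 90, 92, 95, 100, 105, 110}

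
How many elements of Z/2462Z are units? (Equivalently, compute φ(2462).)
An element a ∈ Z/2462Z is a unit iff gcd(a, 2462) = 1, so the number of units is φ(2462). φ is multiplicative, with φ(p^e) = p^e − p^(e−1). Factorise 2462 = 2 · 1231. Then
  φ(2462) = (2 − 1) · (1231 − 1) = 1 · 1230 = 1230.

Final answer: Z/2462Z has φ(2462) = 1230 units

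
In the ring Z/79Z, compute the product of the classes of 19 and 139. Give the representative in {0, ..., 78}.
Reduce the factors first: 139 ≡ 60 (mod 79), so 19 · 139 ≡ 19 · 60 (mod 79). 19 · 60 = 1140. Dividing by 79: 1140 = 14·79 + 34. So (19 · 139) mod 79 = 34.

Final answer: 34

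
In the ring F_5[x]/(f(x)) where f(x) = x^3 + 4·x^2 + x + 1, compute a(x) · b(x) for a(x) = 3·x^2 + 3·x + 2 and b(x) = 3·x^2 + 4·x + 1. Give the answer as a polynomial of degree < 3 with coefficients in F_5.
Multiply as integer polynomials: a · b = 9·x^4 + 21·x^3 + 21·x^2 + 11·x + 2. Reducing coefficients mod 5: a · b ≡ 4·x^4 + x^3 + x^2 + x + 2. Now divide by f(x) = x^3 + 4·x^2 + x + 1 in F_5[x], eliminating the leading term at each step:
  leading term 4·x^4: subtract (4·x)·f(x) = 4·x^4 + x^3 + 4·x^2 + 4·x, leaving 2·x^2 + 2·x + 2 (coefficients mod 5)
The degree is now < 3, so this is the remainder. Hence a · b ≡ 2·x^2 + 2·x + 2 in F_5[x]/(f).

Final answer: a · b ≡ 2·x^2 + 2·x + 2 (mod f(x))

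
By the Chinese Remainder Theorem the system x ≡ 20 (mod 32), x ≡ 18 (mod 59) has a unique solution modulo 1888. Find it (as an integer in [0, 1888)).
The moduli 32, 59 are pairwise coprime, so by the CRT there is a unique solution mod 32·59 = 1888.
Solve by successive substitution. Start with x ≡ 20 (mod 32).
  Combine with x ≡ 18 (mod 59): write x = 20 + 32·t and require 20 + 32·t ≡ 18 (mod 59), i.e. 32·t ≡ 18 − 20 ≡ 57 (mod 59). Since 32^(−1) ≡ 24 (mod 59), t ≡ 24·57 ≡ 11 (mod 59). So x ≡ 20 + 32·11 = 372 (mod 1888).
Unique solution in [0, 1888): x = 372.

Final answer: x ≡ 372 (mod 1888); the representative in [0, 1888) is 372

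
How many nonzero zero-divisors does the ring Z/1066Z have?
In Z/1066Z each nonzero element is either a unit (gcd with 1066 is 1) or a zero-divisor (gcd > 1). The number of units is φ(1066): factorise 1066 = 2 · 13 · 41, so φ(1066) = (2 − 1) · (13 − 1) · (41 − 1) = 1 · 12 · 40 = 480. The nonzero elements number 1066 − 1 = 1065. Hence the nonzero zero-divisors number 1065 − 480 = 585.

Final answer: Z/1066Z has 585 nonzero zero-divisors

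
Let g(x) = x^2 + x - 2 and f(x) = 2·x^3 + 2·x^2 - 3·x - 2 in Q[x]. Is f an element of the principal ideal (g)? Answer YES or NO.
In Q[x] the ideal (g) consists of all multiples of g, so f ∈ (g) iff g | f, i.e. iff the remainder of f on division by g is 0. Divide f by g (g is monic, so eliminate the leading term of the running remainder at each step):
  leading term 2·x^3: subtract (2·x)·g(x) = 2·x^3 + 2·x^2 - 4·x, leaving x - 2
The remainder r(x) = x - 2 ≠ 0 (and deg r < deg g), so g ∤ f, i.e. f ∉ (g).

Final answer: NO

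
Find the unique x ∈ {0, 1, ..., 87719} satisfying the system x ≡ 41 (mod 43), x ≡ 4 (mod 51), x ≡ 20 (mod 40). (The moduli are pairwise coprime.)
The moduli 43, 51, 40 are pairwise coprime, so by the CRT there is a unique solution mod 43·51·40 = 87720.
Solve by successive substitution. Start with x ≡ 41 (mod 43).
  Combine with x ≡ 4 (mod 51): write x = 41 + 43·t and require 41 + 43·t ≡ 4 (mod 51), i.e. 43·t ≡ 4 − 41 ≡ 14 (mod 51). Since 43^(−1) ≡ 19 (mod 51), t ≡ 19·14 ≡ 11 (mod 51). So x ≡ 41 + 43·11 = 514 (mod 2193).
  Combine with x ≡ 20 (mod 40): write x = 514 + 2193·t and require 514 + 2193·t ≡ 20 (mod 40), i.e. 2193·t ≡ 20 − 514 ≡ 26 (mod 40). Since 2193^(−1) ≡ 17 (mod 40) (2193 ≡ 33 (mod 40)), t ≡ 17·26 ≡ 2 (mod 40). So x ≡ 514 + 2193·2 = 4900 (mod 87720).
Unique solution in [0, 87720): x = 4900.

Final answer: x ≡ 4900 (mod 87720); the representative in [0, 87720) is 4900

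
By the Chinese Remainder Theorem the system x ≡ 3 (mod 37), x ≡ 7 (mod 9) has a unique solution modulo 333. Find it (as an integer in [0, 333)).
x ≡ 151 (mod 333); the representative in [0, 333) is 151

The moduli 37, 9 are pairwise coprime, so by the CRT there is a unique solution mod 37·9 = 333.
Solve by successive substitution. Start with x ≡ 3 (mod 37).
  Combine with x ≡ 7 (mod 9): write x = 3 + 37·t and require 3 + 37·t ≡ 7 (mod 9), i.e. 37·t ≡ 7 − 3 ≡ 4 (mod 9). Since 37^(−1) ≡ 1 (mod 9) (37 ≡ 1 (mod 9)), t ≡ 1·4 ≡ 4 (mod 9). So x ≡ 3 + 37·4 = 151 (mod 333).
Unique solution in [0, 333): x = 151.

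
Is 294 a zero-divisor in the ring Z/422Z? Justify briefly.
YES

gcd(294, 422) = 2 > 1, so 294 is not a unit in Z/422Z. In Z/nZ every nonzero non-unit is a zero-divisor: explicitly, take b = 422/gcd = 211 ≠ 0 (mod 422); then 294·211 = 62034 = 147·422, i.e. 294·211 ≡ 0 (mod 422). So 294 is a zero-divisor.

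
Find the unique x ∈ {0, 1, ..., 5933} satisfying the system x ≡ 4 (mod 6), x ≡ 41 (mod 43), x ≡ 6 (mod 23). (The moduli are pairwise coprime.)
x ≡ 5158 (mod 5934); the representative in [0, 5934) is 5158

The moduli 6, 43, 23 are pairwise coprime, so by the CRT there is a unique solution mod 6·43·23 = 5934.
Solve by successive substitution. Start with x ≡ 4 (mod 6).
  Combine with x ≡ 41 (mod 43): write x = 4 + 6·t and require 4 + 6·t ≡ 41 (mod 43), i.e. 6·t ≡ 41 − 4 ≡ 37 (mod 43). Since 6^(−1) ≡ 36 (mod 43), t ≡ 36·37 ≡ 42 (mod 43). So x ≡ 4 + 6·42 = 256 (mod 258).
  Combine with x ≡ 6 (mod 23): write x = 256 + 258·t and require 256 + 258·t ≡ 6 (mod 23), i.e. 258·t ≡ 6 − 256 ≡ 3 (mod 23). Since 258^(−1) ≡ 14 (mod 23) (258 ≡ 5 (mod 23)), t ≡ 14·3 ≡ 19 (mod 23). So x ≡ 256 + 258·19 = 5158 (mod 5934).
Unique solution in [0, 5934): x = 5158.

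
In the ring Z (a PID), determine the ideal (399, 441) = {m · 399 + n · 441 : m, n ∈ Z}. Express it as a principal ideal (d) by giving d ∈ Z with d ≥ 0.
(399, 441) = (21); d = 21

In the PID Z, (a, b) is generated by gcd(a, b). Compute gcd(441, 399) with the extended Euclidean algorithm, tracking rows (r, s, t) with s·441 + t·399 = r:
  row A: (441, 1, 0)   [1·441 + 0·399 = 441]
  row B: (399, 0, 1)   [0·441 + 1·399 = 399]
  441 = 1·399 + 42   → row C = row A − 1·row B = (42, 1, −1)   [check: 1·441 − 1·399 = 42]
  399 = 9·42 + 21   → row D = row B − 9·row C = (21, −9, 10)   [check: −9·441 + 10·399 = 21]
  42 = 2·21 + 0   → remainder 0, stop. gcd = 21 (last nonzero row D).
So gcd(399, 441) = 21, with Bézout identity −9·441 + 10·399 = 21. Containment (⊇): the Bézout identity exhibits 21 as an element of (399, 441), giving (21) ⊆ (399, 441). Containment (⊆): since 21 | 399 and 21 | 441 (399 = 21·19, 441 = 21·21), every Z-linear combination of 399 and 441 is divisible by 21, so (399, 441) ⊆ (21). Therefore (399, 441) = (21), d = 21.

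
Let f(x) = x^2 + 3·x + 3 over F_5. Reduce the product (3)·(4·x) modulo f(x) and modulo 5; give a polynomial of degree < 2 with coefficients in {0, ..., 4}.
Multiply as integer polynomials: a · b = 12·x. Reducing coefficients mod 5: a · b ≡ 2·x. This already has degree < 2, so no reduction by f is needed. Hence a · b ≡ 2·x in F_5[x]/(f).

Final answer: a · b ≡ 2·x (mod f(x))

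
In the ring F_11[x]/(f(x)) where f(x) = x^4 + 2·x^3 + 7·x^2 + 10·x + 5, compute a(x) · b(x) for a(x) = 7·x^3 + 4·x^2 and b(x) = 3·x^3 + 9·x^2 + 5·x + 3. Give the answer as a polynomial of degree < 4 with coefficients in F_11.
a · b ≡ 5·x^3 + 10·x^2 + x + 6 (mod f(x))

Multiply as integer polynomials: a · b = 21·x^6 + 75·x^5 + 71·x^4 + 41·x^3 + 12·x^2. Reducing coefficients mod 11: a · b ≡ 10·x^6 + 9·x^5 + 5·x^4 + 8·x^3 + x^2. Now divide by f(x) = x^4 + 2·x^3 + 7·x^2 + 10·x + 5 in F_11[x], eliminating the leading term at each step:
  leading term 10·x^6: subtract (10·x^2)·f(x) = 10·x^6 + 9·x^5 + 4·x^4 + x^3 + 6·x^2, leaving x^4 + 7·x^3 + 6·x^2 (coefficients mod 11)
  leading term x^4: subtract (1)·f(x) = x^4 + 2·x^3 + 7·x^2 + 10·x + 5, leaving 5·x^3 + 10·x^2 + x + 6 (coefficients mod 11)
The degree is now < 4, so this is the remainder. Hence a · b ≡ 5·x^3 + 10·x^2 + x + 6 in F_11[x]/(f).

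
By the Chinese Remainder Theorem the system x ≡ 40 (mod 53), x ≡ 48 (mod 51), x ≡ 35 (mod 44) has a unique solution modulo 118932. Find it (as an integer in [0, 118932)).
x ≡ 57015 (mod 118932); the representative in [0, 118932) is 57015

The moduli 53, 51, 44 are pairwise coprime, so by the CRT there is a unique solution mod 53·51·44 = 118932.
Solve by successive substitution. Start with x ≡ 40 (mod 53).
  Combine with x ≡ 48 (mod 51): write x = 40 + 53·t and require 40 + 53·t ≡ 48 (mod 51), i.e. 53·t ≡ 48 − 40 ≡ 8 (mod 51). Since 53^(−1) ≡ 26 (mod 51) (53 ≡ 2 (mod 51)), t ≡ 26·8 ≡ 4 (mod 51). So x ≡ 40 + 53·4 = 252 (mod 2703).
  Combine with x ≡ 35 (mod 44): write x = 252 + 2703·t and require 252 + 2703·t ≡ 35 (mod 44), i.e. 2703·t ≡ 35 − 252 ≡ 3 (mod 44). Since 2703^(−1) ≡ 7 (mod 44) (2703 ≡ 19 (mod 44)), t ≡ 7·3 ≡ 21 (mod 44). So x ≡ 252 + 2703·21 = 57015 (mod 118932).
Unique solution in [0, 118932): x = 57015.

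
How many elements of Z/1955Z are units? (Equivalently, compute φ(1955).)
An element a ∈ Z/1955Z is a unit iff gcd(a, 1955) = 1, so the number of units is φ(1955). φ is multiplicative, with φ(p^e) = p^e − p^(e−1). Factorise 1955 = 5 · 17 · 23. Then
  φ(1955) = (5 − 1) · (17 − 1) · (23 − 1) = 4 · 16 · 22 = 1408.

Final answer: Z/1955Z has φ(1955) = 1408 units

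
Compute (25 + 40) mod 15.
5

Reduce the summands first: 25 ≡ 10, 40 ≡ 10 (mod 15), so 25 + 40 ≡ 10 + 10 (mod 15). 10 + 10 = 20; 20 = 1·15 + 5, so (25 + 40) mod 15 = 5.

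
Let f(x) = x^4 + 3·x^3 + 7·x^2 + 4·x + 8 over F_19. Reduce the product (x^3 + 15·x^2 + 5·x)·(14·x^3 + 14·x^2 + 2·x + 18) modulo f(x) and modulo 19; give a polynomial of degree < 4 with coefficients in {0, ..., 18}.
Multiply as integer polynomials: a · b = 14·x^6 + 224·x^5 + 282·x^4 + 118·x^3 + 280·x^2 + 90·x. Reducing coefficients mod 19: a · b ≡ 14·x^6 + 15·x^5 + 16·x^4 + 4·x^3 + 14·x^2 + 14·x. Now divide by f(x) = x^4 + 3·x^3 + 7·x^2 + 4·x + 8 in F_19[x], eliminating the leading term at each step:
  leading term 14·x^6: subtract (14·x^2)·f(x) = 14·x^6 + 4·x^5 + 3·x^4 + 18·x^3 + 17·x^2, leaving 11·x^5 + 13·x^4 + 5·x^3 + 16·x^2 + 14·x (coefficients mod 19)
  leading term 11·x^5: subtract (11·x)·f(x) = 11·x^5 + 14·x^4 + x^3 + 6·x^2 + 12·x, leaving 18·x^4 + 4·x^3 + 10·x^2 + 2·x (coefficients mod 19)
  leading term 18·x^4: subtract (18)·f(x) = 18·x^4 + 16·x^3 + 12·x^2 + 15·x + 11, leaving 7·x^3 + 17·x^2 + 6·x + 8 (coefficients mod 19)
The degree is now < 4, so this is the remainder. Hence a · b ≡ 7·x^3 + 17·x^2 + 6·x + 8 in F_19[x]/(f).

Final answer: a · b ≡ 7·x^3 + 17·x^2 + 6·x + 8 (mod f(x))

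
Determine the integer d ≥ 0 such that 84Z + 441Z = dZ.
(84, 441) = (21); d = 21

In the PID Z, (a, b) is generated by gcd(a, b). Compute gcd(441, 84) with the extended Euclidean algorithm, tracking rows (r, s, t) with s·441 + t·84 = r:
  row A: (441, 1, 0)   [1·441 + 0·84 = 441]
  row B: (84, 0, 1)   [0·441 + 1·84 = 84]
  441 = 5·84 + 21   → row C = row A − 5·row B = (21, 1, −5)   [check: 1·441 − 5·84 = 21]
  84 = 4·21 + 0   → remainder 0, stop. gcd = 21 (last nonzero row C).
So gcd(84, 441) = 21, with Bézout identity 1·441 − 5·84 = 21. Containment (⊇): the Bézout identity exhibits 21 as an element of (84, 441), giving (21) ⊆ (84, 441). Containment (⊆): since 21 | 84 and 21 | 441 (84 = 21·4, 441 = 21·21), every Z-linear combination of 84 and 441 is divisible by 21, so (84, 441) ⊆ (21). Therefore (84, 441) = (21), d = 21.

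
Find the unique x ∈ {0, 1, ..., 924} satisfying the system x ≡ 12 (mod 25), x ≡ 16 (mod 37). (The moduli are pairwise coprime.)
The moduli 25, 37 are pairwise coprime, so by the CRT there is a unique solution mod 25·37 = 925.
Solve by successive substitution. Start with x ≡ 12 (mod 25).
  Combine with x ≡ 16 (mod 37): write x = 12 + 25·t and require 12 + 25·t ≡ 16 (mod 37), i.e. 25·t ≡ 16 − 12 ≡ 4 (mod 37). Since 25^(−1) ≡ 3 (mod 37), t ≡ 3·4 ≡ 12 (mod 37). So x ≡ 12 + 25·12 = 312 (mod 925).
Unique solution in [0, 925): x = 312.

Final answer: x ≡ 312 (mod 925); the representative in [0, 925) is 312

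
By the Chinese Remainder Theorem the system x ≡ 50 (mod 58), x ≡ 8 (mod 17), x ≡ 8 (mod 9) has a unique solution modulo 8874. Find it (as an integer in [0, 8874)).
The moduli 58, 17, 9 are pairwise coprime, so by the CRT there is a unique solution mod 58·17·9 = 8874.
Solve by successive substitution. Start with x ≡ 50 (mod 58).
  Combine with x ≡ 8 (mod 17): write x = 50 + 58·t and require 50 + 58·t ≡ 8 (mod 17), i.e. 58·t ≡ 8 − 50 ≡ 9 (mod 17). Since 58^(−1) ≡ 5 (mod 17) (58 ≡ 7 (mod 17)), t ≡ 5·9 ≡ 11 (mod 17). So x ≡ 50 + 58·11 = 688 (mod 986).
  Combine with x ≡ 8 (mod 9): write x = 688 + 986·t and require 688 + 986·t ≡ 8 (mod 9), i.e. 986·t ≡ 8 − 688 ≡ 4 (mod 9). Since 986^(−1) ≡ 2 (mod 9) (986 ≡ 5 (mod 9)), t ≡ 2·4 ≡ 8 (mod 9). So x ≡ 688 + 986·8 = 8576 (mod 8874).
Unique solution in [0, 8874): x = 8576.

Final answer: x ≡ 8576 (mod 8874); the representative in [0, 8874) is 8576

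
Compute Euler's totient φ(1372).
φ(1372) = 588

φ is multiplicative, with φ(p^e) = p^e − p^(e−1). Factorise 1372 = 2^2 · 7^3. Then
  φ(1372) = (2^2 − 2^1) · (7^3 − 7^2) = 2 · 294 = 588.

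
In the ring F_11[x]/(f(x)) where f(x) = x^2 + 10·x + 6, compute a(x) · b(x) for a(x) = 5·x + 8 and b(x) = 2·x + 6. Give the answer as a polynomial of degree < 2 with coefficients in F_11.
Multiply as integer polynomials: a · b = 10·x^2 + 46·x + 48. Reducing coefficients mod 11: a · b ≡ 10·x^2 + 2·x + 4. Now divide by f(x) = x^2 + 10·x + 6 in F_11[x], eliminating the leading term at each step:
  leading term 10·x^2: subtract (10)·f(x) = 10·x^2 + x + 5, leaving x + 10 (coefficients mod 11)
The degree is now < 2, so this is the remainder. Hence a · b ≡ x + 10 in F_11[x]/(f).

Final answer: a · b ≡ x + 10 (mod f(x))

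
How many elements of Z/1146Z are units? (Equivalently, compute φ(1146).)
An element a ∈ Z/1146Z is a unit iff gcd(a, 1146) = 1, so the number of units is φ(1146). φ is multiplicative, with φ(p^e) = p^e − p^(e−1). Factorise 1146 = 2 · 3 · 191. Then
  φ(1146) = (2 − 1) · (3 − 1) · (191 − 1) = 1 · 2 · 190 = 380.

Final answer: Z/1146Z has φ(1146) = 380 units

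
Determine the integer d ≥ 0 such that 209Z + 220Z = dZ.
(209, 220) = (11); d = 11

In the PID Z, (a, b) is generated by gcd(a, b). Compute gcd(220, 209) with the extended Euclidean algorithm, tracking rows (r, s, t) with s·220 + t·209 = r:
  row A: (220, 1, 0)   [1·220 + 0·209 = 220]
  row B: (209, 0, 1)   [0·220 + 1·209 = 209]
  220 = 1·209 + 11   → row C = row A − 1·row B = (11, 1, −1)   [check: 1·220 − 1·209 = 11]
  209 = 19·11 + 0   → remainder 0, stop. gcd = 11 (last nonzero row C).
So gcd(209, 220) = 11, with Bézout identity 1·220 − 1·209 = 11. Containment (⊇): the Bézout identity exhibits 11 as an element of (209, 220), giving (11) ⊆ (209, 220). Containment (⊆): since 11 | 209 and 11 | 220 (209 = 11·19, 220 = 11·20), every Z-linear combination of 209 and 220 is divisible by 11, so (209, 220) ⊆ (11). Therefore (209, 220) = (11), d = 11.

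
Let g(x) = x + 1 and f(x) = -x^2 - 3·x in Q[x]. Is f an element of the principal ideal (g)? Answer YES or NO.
NO

In Q[x] the ideal (g) consists of all multiples of g, so f ∈ (g) iff g | f, i.e. iff the remainder of f on division by g is 0. Divide f by g (g is monic, so eliminate the leading term of the running remainder at each step):
  leading term -x^2: subtract (-x)·g(x) = -x^2 - x, leaving -2·x
  leading term -2·x: subtract (-2)·g(x) = -2·x - 2, leaving 2
The remainder r(x) = 2 ≠ 0 (and deg r < deg g), so g ∤ f, i.e. f ∉ (g).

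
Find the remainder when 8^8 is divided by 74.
10

Use repeated squaring. Binary(8) = 1000. Walk through the bits of the exponent 8 left-to-right: at each bit after the leading one, square the running value, then multiply by 8 if the bit is 1 (always reducing mod 74):
  bit 1 = 1 (leading): start with 8.
  bit 2 = 0: square 8^2 = 64 (mod 74).
  bit 3 = 0: square 64^2 = 4096 ≡ 26 (mod 74).
  bit 4 = 0: square 26^2 = 676 ≡ 10 (mod 74).
Final value: 8^8 ≡ 10 (mod 74).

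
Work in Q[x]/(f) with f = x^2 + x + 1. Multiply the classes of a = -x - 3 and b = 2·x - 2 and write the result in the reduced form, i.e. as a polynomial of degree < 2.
First multiply in Q[x] without reducing: a · b = -2·x^2 - 4·x + 6. Now divide by f(x) = x^2 + x + 1, eliminating the leading term at each step:
  leading term -2·x^2: subtract (-2)·f(x) = -2·x^2 - 2·x - 2, leaving 8 - 2·x
The degree is now < 2, so this is the remainder. Hence a · b ≡ 8 - 2·x in Q[x]/(f).

Final answer: a · b ≡ 8 - 2·x (mod f(x))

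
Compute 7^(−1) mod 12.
Apply the extended Euclidean algorithm to (12, 7), tracking rows (r, s, t) with s·12 + t·7 = r. Each division r_prev = q·r_cur + r_new produces the new row as (previous row) − q·(current row):
  row A: (12, 1, 0)   [1·12 + 0·7 = 12]
  row B: (7, 0, 1)   [0·12 + 1·7 = 7]
  12 = 1·7 + 5   → row C = row A − 1·row B = (5, 1, −1)   [check: 1·12 − 1·7 = 5]
  7 = 1·5 + 2   → row D = row B − 1·row C = (2, −1, 2)   [check: −1·12 + 2·7 = 2]
  5 = 2·2 + 1   → row E = row C − 2·row D = (1, 3, −5)   [check: 3·12 − 5·7 = 1]
  2 = 2·1 + 0   → remainder 0, stop. gcd = 1 (last nonzero row E).
The gcd is 1, so 7 is invertible mod 12. The last nonzero row gives 3·12 − 5·7 = 1, so t = −5. So 7^(−1) ≡ −5 ≡ 7 (mod 12). Verify: 7 · 7 = 49 ≡ 1 (mod 12). ✓

Final answer: 7^(−1) ≡ 7 (mod 12)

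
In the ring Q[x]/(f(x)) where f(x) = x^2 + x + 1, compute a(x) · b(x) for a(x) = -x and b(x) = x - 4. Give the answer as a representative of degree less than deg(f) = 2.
First multiply in Q[x] without reducing: a · b = -x^2 + 4·x. Now divide by f(x) = x^2 + x + 1, eliminating the leading term at each step:
  leading term -x^2: subtract (-1)·f(x) = -x^2 - x - 1, leaving 5·x + 1
The degree is now < 2, so this is the remainder. Hence a · b ≡ 5·x + 1 in Q[x]/(f).

Final answer: a · b ≡ 5·x + 1 (mod f(x))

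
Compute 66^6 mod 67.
Use repeated squaring. Binary(6) = 110. Walk through the bits of the exponent 6 left-to-right: at each bit after the leading one, square the running value, then multiply by 66 if the bit is 1 (always reducing mod 67):
  bit 1 = 1 (leading): start with 66.
  bit 2 = 1: square 66^2 = 4356 ≡ 1; bit is 1, so multiply 1·66 = 66 (mod 67).
  bit 3 = 0: square 66^2 = 4356 ≡ 1 (mod 67).
Final value: 66^6 ≡ 1 (mod 67).

Final answer: 1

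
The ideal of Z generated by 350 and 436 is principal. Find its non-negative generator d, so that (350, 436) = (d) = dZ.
(350, 436) = (2); d = 2

In the PID Z, (a, b) is generated by gcd(a, b). Compute gcd(436, 350) with the extended Euclidean algorithm, tracking rows (r, s, t) with s·436 + t·350 = r:
  row A: (436, 1, 0)   [1·436 + 0·350 = 436]
  row B: (350, 0, 1)   [0·436 + 1·350 = 350]
  436 = 1·350 + 86   → row C = row A − 1·row B = (86, 1, −1)   [check: 1·436 − 1·350 = 86]
  350 = 4·86 + 6   → row D = row B − 4·row C = (6, −4, 5)   [check: −4·436 + 5·350 = 6]
  86 = 14·6 + 2   → row E = row C − 14·row D = (2, 57, −71)   [check: 57·436 − 71·350 = 2]
  6 = 3·2 + 0   → remainder 0, stop. gcd = 2 (last nonzero row E).
So gcd(350, 436) = 2, with Bézout identity 57·436 − 71·350 = 2. Containment (⊇): the Bézout identity exhibits 2 as an element of (350, 436), giving (2) ⊆ (350, 436). Containment (⊆): since 2 | 350 and 2 | 436 (350 = 2·175, 436 = 2·218), every Z-linear combination of 350 and 436 is divisible by 2, so (350, 436) ⊆ (2). Therefore (350, 436) = (2), d = 2.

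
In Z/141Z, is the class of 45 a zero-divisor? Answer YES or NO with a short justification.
gcd(45, 141) = 3 > 1, so 45 is not a unit in Z/141Z. In Z/nZ every nonzero non-unit is a zero-divisor: explicitly, take b = 141/gcd = 47 ≠ 0 (mod 141); then 45·47 = 2115 = 15·141, i.e. 45·47 ≡ 0 (mod 141). So 45 is a zero-divisor.

Final answer: YES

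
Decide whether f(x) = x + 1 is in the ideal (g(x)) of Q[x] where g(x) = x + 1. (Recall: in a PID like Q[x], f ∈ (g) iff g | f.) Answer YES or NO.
In Q[x] the ideal (g) consists of all multiples of g, so f ∈ (g) iff g | f, i.e. iff the remainder of f on division by g is 0. Divide f by g (g is monic, so eliminate the leading term of the running remainder at each step):
  leading term x: subtract (1)·g(x) = x + 1, leaving 0
The remainder is 0, so f(x) = g(x) · h(x) with h(x) = 1. Hence g | f, i.e. f ∈ (g).

Final answer: YES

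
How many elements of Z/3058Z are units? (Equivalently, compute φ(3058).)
An element a ∈ Z/3058Z is a unit iff gcd(a, 3058) = 1, so the number of units is φ(3058). φ is multiplicative, with φ(p^e) = p^e − p^(e−1). Factorise 3058 = 2 · 11 · 139. Then
  φ(3058) = (2 − 1) · (11 − 1) · (139 − 1) = 1 · 10 · 138 = 1380.

Final answer: Z/3058Z has φ(3058) = 1380 units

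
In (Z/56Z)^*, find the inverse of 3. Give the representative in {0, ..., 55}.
3^(−1) ≡ 19 (mod 56)

Apply the extended Euclidean algorithm to (56, 3), tracking rows (r, s, t) with s·56 + t·3 = r. Each division r_prev = q·r_cur + r_new produces the new row as (previous row) − q·(current row):
  row A: (56, 1, 0)   [1·56 + 0·3 = 56]
  row B: (3, 0, 1)   [0·56 + 1·3 = 3]
  56 = 18·3 + 2   → row C = row A − 18·row B = (2, 1, −18)   [check: 1·56 − 18·3 = 2]
  3 = 1·2 + 1   → row D = row B − 1·row C = (1, −1, 19)   [check: −1·56 + 19·3 = 1]
  2 = 2·1 + 0   → remainder 0, stop. gcd = 1 (last nonzero row D).
The gcd is 1, so 3 is invertible mod 56. The last nonzero row gives −1·56 + 19·3 = 1, so t = 19. So 3^(−1) ≡ 19 (mod 56). Verify: 3 · 19 = 57 ≡ 1 (mod 56). ✓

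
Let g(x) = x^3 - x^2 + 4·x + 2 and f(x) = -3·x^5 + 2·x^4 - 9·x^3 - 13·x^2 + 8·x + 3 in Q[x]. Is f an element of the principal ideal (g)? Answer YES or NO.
In Q[x] the ideal (g) consists of all multiples of g, so f ∈ (g) iff g | f, i.e. iff the remainder of f on division by g is 0. Divide f by g (g is monic, so eliminate the leading term of the running remainder at each step):
  leading term -3·x^5: subtract (-3·x^2)·g(x) = -3·x^5 + 3·x^4 - 12·x^3 - 6·x^2, leaving -x^4 + 3·x^3 - 7·x^2 + 8·x + 3
  leading term -x^4: subtract (-x)·g(x) = -x^4 + x^3 - 4·x^2 - 2·x, leaving 2·x^3 - 3·x^2 + 10·x + 3
  leading term 2·x^3: subtract (2)·g(x) = 2·x^3 - 2·x^2 + 8·x + 4, leaving -x^2 + 2·x - 1
The remainder r(x) = -x^2 + 2·x - 1 ≠ 0 (and deg r < deg g), so g ∤ f, i.e. f ∉ (g).

Final answer: NO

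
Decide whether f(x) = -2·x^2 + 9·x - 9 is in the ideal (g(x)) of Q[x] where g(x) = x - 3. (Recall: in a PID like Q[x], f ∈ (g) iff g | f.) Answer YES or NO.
YES

In Q[x] the ideal (g) consists of all multiples of g, so f ∈ (g) iff g | f, i.e. iff the remainder of f on division by g is 0. Divide f by g (g is monic, so eliminate the leading term of the running remainder at each step):
  leading term -2·x^2: subtract (-2·x)·g(x) = -2·x^2 + 6·x, leaving 3·x - 9
  leading term 3·x: subtract (3)·g(x) = 3·x - 9, leaving 0
The remainder is 0, so f(x) = g(x) · h(x) with h(x) = 3 - 2·x. Hence g | f, i.e. f ∈ (g).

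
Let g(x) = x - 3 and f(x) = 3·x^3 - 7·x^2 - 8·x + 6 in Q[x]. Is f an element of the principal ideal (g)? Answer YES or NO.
In Q[x] the ideal (g) consists of all multiples of g, so f ∈ (g) iff g | f, i.e. iff the remainder of f on division by g is 0. Divide f by g (g is monic, so eliminate the leading term of the running remainder at each step):
  leading term 3·x^3: subtract (3·x^2)·g(x) = 3·x^3 - 9·x^2, leaving 2·x^2 - 8·x + 6
  leading term 2·x^2: subtract (2·x)·g(x) = 2·x^2 - 6·x, leaving 6 - 2·x
  leading term -2·x: subtract (-2)·g(x) = 6 - 2·x, leaving 0
The remainder is 0, so f(x) = g(x) · h(x) with h(x) = 3·x^2 + 2·x - 2. Hence g | f, i.e. f ∈ (g).

Final answer: YES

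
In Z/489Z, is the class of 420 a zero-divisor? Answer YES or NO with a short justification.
gcd(420, 489) = 3 > 1, so 420 is not a unit in Z/489Z. In Z/nZ every nonzero non-unit is a zero-divisor: explicitly, take b = 489/gcd = 163 ≠ 0 (mod 489); then 420·163 = 68460 = 140·489, i.e. 420·163 ≡ 0 (mod 489). So 420 is a zero-divisor.

Final answer: YES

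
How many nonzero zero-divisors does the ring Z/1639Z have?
Z/1639Z has 158 nonzero zero-divisors

In Z/1639Z each nonzero element is either a unit (gcd with 1639 is 1) or a zero-divisor (gcd > 1). The number of units is φ(1639): factorise 1639 = 11 · 149, so φ(1639) = (11 − 1) · (149 − 1) = 10 · 148 = 1480. The nonzero elements number 1639 − 1 = 1638. Hence the nonzero zero-divisors number 1638 − 1480 = 158.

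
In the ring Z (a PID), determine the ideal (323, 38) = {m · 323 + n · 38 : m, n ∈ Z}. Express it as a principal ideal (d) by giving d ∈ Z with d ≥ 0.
(323, 38) = (19); d = 19

In the PID Z, (a, b) is generated by gcd(a, b). Compute gcd(323, 38) with the extended Euclidean algorithm, tracking rows (r, s, t) with s·323 + t·38 = r:
  row A: (323, 1, 0)   [1·323 + 0·38 = 323]
  row B: (38, 0, 1)   [0·323 + 1·38 = 38]
  323 = 8·38 + 19   → row C = row A − 8·row B = (19, 1, −8)   [check: 1·323 − 8·38 = 19]
  38 = 2·19 + 0   → remainder 0, stop. gcd = 19 (last nonzero row C).
So gcd(323, 38) = 19, with Bézout identity 1·323 − 8·38 = 19. Containment (⊇): the Bézout identity exhibits 19 as an element of (323, 38), giving (19) ⊆ (323, 38). Containment (⊆): since 19 | 323 and 19 | 38 (323 = 19·17, 38 = 19·2), every Z-linear combination of 323 and 38 is divisible by 19, so (323, 38) ⊆ (19). Therefore (323, 38) = (19), d = 19.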